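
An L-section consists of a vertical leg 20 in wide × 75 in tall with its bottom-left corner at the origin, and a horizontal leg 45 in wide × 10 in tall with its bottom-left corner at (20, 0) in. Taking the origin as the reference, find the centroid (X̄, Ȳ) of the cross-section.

X̄ = 17.50 in, Ȳ = 30.00 in

vertical leg: A = 20 × 75 = 1500.00, centroid at (10.00, 37.50).
horizontal leg: A = 45 × 10 = 450.00, centroid at (42.50, 5.00).
ΣA = 1950.00 in²
ΣAX̄ = (1500.00)(10.00) + (450.00)(42.50) = 34125.00 in³
ΣAȲ = (1500.00)(37.50) + (450.00)(5.00) = 58500.00 in³
X̄ = 34125.00 / 1950.00 = 17.50 in
Ȳ = 58500.00 / 1950.00 = 30.00 in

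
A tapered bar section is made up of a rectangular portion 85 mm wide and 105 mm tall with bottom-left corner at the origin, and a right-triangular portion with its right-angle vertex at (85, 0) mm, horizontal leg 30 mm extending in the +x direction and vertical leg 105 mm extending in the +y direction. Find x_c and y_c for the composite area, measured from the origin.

rectangular portion: A = 85 × 105 = 8925.00, centroid at (42.50, 52.50).
triangular portion: A = ½·30·105 = 1575.00, centroid at (95.00, 35.00).
ΣA = 10500.00 mm², ΣAx_c = 528937.50 mm³, ΣAy_c = 523687.50 mm³.
x_c = 528937.50/10500.00 = 50.38 mm; y_c = 523687.50/10500.00 = 49.88 mm.

x_c = 50.38 mm, y_c = 49.88 mm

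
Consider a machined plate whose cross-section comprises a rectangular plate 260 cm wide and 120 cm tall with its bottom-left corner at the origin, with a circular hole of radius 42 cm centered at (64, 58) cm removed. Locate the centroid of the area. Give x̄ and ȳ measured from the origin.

x̄ = 144.25 cm, ȳ = 60.43 cm

Part | A | x̄ᵢ | ȳᵢ | A·x̄ᵢ | A·ȳᵢ
plate | 31200.00 | 130.00 | 60.00 | 4056000.00 | 1872000.00
hole | -5541.77 | 64.00 | 58.00 | -354673.24 | -321422.63
Σ | 25658.23 |  |  | 3701326.76 | 1550577.37
x̄ = 3701326.76 / 25658.23 = 144.25 cm
ȳ = 1550577.37 / 25658.23 = 60.43 cm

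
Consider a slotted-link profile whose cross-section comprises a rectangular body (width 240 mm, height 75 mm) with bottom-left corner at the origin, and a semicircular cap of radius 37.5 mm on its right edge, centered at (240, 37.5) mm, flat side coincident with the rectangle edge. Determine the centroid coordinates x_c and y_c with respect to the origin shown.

x_c = 134.86 mm, y_c = 37.50 mm

Part | A | x̄ᵢ | ȳᵢ | A·x̄ᵢ | A·ȳᵢ
rectangular body | 18000.00 | 120.00 | 37.50 | 2160000.00 | 675000.00
semicircular end | 2208.93 | 255.92 | 37.50 | 565300.01 | 82834.96
Σ | 20208.93 |  |  | 2725300.01 | 757834.96
x_c = 2725300.01 / 20208.93 = 134.86 mm
y_c = 757834.96 / 20208.93 = 37.50 mm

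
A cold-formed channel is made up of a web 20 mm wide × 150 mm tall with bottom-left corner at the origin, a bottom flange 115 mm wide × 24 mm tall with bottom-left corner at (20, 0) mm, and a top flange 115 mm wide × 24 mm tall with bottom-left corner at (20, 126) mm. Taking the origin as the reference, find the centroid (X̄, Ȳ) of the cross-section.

X̄ = 53.73 mm, Ȳ = 75.00 mm

Part | A | x̄ᵢ | ȳᵢ | A·x̄ᵢ | A·ȳᵢ
web | 3000.00 | 10.00 | 75.00 | 30000.00 | 225000.00
bottom flange | 2760.00 | 77.50 | 12.00 | 213900.00 | 33120.00
top flange | 2760.00 | 77.50 | 138.00 | 213900.00 | 380880.00
Σ | 8520.00 |  |  | 457800.00 | 639000.00
X̄ = 457800.00 / 8520.00 = 53.73 mm
Ȳ = 639000.00 / 8520.00 = 75.00 mm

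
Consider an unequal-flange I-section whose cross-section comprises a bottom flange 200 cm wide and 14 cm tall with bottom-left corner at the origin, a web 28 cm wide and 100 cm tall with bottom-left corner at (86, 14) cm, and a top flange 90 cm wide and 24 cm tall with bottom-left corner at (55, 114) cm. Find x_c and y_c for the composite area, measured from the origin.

x_c = 100.00 cm, y_c = 60.69 cm

bottom flange: A = 200 × 14 = 2800.00, centroid at (100.00, 7.00).
web: A = 28 × 100 = 2800.00, centroid at (100.00, 64.00).
top flange: A = 90 × 24 = 2160.00, centroid at (100.00, 126.00).
ΣA = 7760.00 cm², ΣAx_c = 776000.00 cm³, ΣAy_c = 470960.00 cm³.
x_c = 776000.00/7760.00 = 100.00 cm; y_c = 470960.00/7760.00 = 60.69 cm.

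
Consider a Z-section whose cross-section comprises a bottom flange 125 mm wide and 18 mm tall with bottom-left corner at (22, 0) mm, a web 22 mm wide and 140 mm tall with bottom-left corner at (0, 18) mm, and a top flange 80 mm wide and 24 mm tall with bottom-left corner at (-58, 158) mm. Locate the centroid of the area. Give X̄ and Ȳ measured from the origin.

Part | A | x̄ᵢ | ȳᵢ | A·x̄ᵢ | A·ȳᵢ
bottom flange | 2250.00 | 84.50 | 9.00 | 190125.00 | 20250.00
web | 3080.00 | 11.00 | 88.00 | 33880.00 | 271040.00
top flange | 1920.00 | -18.00 | 170.00 | -34560.00 | 326400.00
Σ | 7250.00 |  |  | 189445.00 | 617690.00
X̄ = 189445.00 / 7250.00 = 26.13 mm
Ȳ = 617690.00 / 7250.00 = 85.20 mm

X̄ = 26.13 mm, Ȳ = 85.20 mm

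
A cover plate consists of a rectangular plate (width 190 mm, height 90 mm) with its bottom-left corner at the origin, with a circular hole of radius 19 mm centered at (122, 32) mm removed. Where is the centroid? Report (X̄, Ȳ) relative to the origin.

plate: A = 190 × 90 = 17100.00, centroid at (95.00, 45.00).
hole: A = −π·19² = -1134.11, centroid at (122.00, 32.00).
ΣA = 15965.89 mm²
ΣAX̄ = (17100.00)(95.00) + (-1134.11)(122.00) = 1486137.98 mm³
ΣAȲ = (17100.00)(45.00) + (-1134.11)(32.00) = 733208.32 mm³
X̄ = 1486137.98 / 15965.89 = 93.08 mm
Ȳ = 733208.32 / 15965.89 = 45.92 mm

X̄ = 93.08 mm, Ȳ = 45.92 mm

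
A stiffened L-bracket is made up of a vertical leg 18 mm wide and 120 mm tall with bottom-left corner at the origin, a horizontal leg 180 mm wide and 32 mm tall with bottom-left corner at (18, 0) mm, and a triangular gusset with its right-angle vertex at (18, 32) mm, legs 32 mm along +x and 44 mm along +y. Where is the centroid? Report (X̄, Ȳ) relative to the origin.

X̄ = 76.73 mm, Ȳ = 29.52 mm

vertical leg: A = 18 × 120 = 2160.00, centroid at (9.00, 60.00).
horizontal leg: A = 180 × 32 = 5760.00, centroid at (108.00, 16.00).
gusset: A = ½·32·44 = 704.00, centroid at (28.67, 46.67).
ΣA = 8624.00 mm², ΣAX̄ = 661701.33 mm³, ΣAȲ = 254613.33 mm³.
X̄ = 661701.33/8624.00 = 76.73 mm; Ȳ = 254613.33/8624.00 = 29.52 mm.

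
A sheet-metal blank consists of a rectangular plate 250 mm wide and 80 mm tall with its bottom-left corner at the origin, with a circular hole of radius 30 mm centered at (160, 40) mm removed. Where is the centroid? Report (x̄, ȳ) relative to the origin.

Part | A | x̄ᵢ | ȳᵢ | A·x̄ᵢ | A·ȳᵢ
plate | 20000.00 | 125.00 | 40.00 | 2500000.00 | 800000.00
hole | -2827.43 | 160.00 | 40.00 | -452389.34 | -113097.34
Σ | 17172.57 |  |  | 2047610.66 | 686902.66
x̄ = 2047610.66 / 17172.57 = 119.24 mm
ȳ = 686902.66 / 17172.57 = 40.00 mm

x̄ = 119.24 mm, ȳ = 40.00 mm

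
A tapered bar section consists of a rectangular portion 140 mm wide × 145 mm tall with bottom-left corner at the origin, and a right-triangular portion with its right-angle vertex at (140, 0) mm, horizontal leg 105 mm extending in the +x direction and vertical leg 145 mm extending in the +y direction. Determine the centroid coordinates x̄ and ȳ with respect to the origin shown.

Part | A | x̄ᵢ | ȳᵢ | A·x̄ᵢ | A·ȳᵢ
rectangular portion | 20300.00 | 70.00 | 72.50 | 1421000.00 | 1471750.00
triangular portion | 7612.50 | 175.00 | 48.33 | 1332187.50 | 367937.50
Σ | 27912.50 |  |  | 2753187.50 | 1839687.50
x̄ = 2753187.50 / 27912.50 = 98.64 mm
ȳ = 1839687.50 / 27912.50 = 65.91 mm

x̄ = 98.64 mm, ȳ = 65.91 mm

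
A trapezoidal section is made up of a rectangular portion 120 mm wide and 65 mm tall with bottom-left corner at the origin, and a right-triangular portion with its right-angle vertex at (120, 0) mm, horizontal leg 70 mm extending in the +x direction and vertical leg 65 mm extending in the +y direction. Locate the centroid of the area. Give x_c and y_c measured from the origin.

rectangular portion: A = 120 × 65 = 7800.00, centroid at (60.00, 32.50).
triangular portion: A = ½·70·65 = 2275.00, centroid at (143.33, 21.67).
ΣA = 10075.00 mm², ΣAx_c = 794083.33 mm³, ΣAy_c = 302791.67 mm³.
x_c = 794083.33/10075.00 = 78.82 mm; y_c = 302791.67/10075.00 = 30.05 mm.

x_c = 78.82 mm, y_c = 30.05 mm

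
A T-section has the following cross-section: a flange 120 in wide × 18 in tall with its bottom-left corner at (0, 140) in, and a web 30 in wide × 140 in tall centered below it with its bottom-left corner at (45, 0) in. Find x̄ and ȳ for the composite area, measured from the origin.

web: A = 30 × 140 = 4200.00, centroid at (60.00, 70.00).
flange: A = 120 × 18 = 2160.00, centroid at (60.00, 149.00).
ΣA = 6360.00 in²
ΣAx̄ = (4200.00)(60.00) + (2160.00)(60.00) = 381600.00 in³
ΣAȳ = (4200.00)(70.00) + (2160.00)(149.00) = 615840.00 in³
x̄ = 381600.00 / 6360.00 = 60.00 in
ȳ = 615840.00 / 6360.00 = 96.83 in

x̄ = 60.00 in, ȳ = 96.83 in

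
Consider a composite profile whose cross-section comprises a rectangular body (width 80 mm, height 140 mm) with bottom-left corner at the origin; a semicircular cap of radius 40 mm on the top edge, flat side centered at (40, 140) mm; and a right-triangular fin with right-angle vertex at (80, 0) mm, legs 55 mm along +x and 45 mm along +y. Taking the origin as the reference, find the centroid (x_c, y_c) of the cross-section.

rectangular body: A = 80 × 140 = 11200.00, centroid at (40.00, 70.00).
semicircular top: A = ½π·40² = 2513.27, centroid at (40.00, 156.98).
triangular fin: A = ½·55·45 = 1237.50, centroid at (98.33, 15.00).
ΣA = 14950.77 mm², ΣAx_c = 670218.46 mm³, ΣAy_c = 1197087.54 mm³.
x_c = 670218.46/14950.77 = 44.83 mm; y_c = 1197087.54/14950.77 = 80.07 mm.

x_c = 44.83 mm, y_c = 80.07 mm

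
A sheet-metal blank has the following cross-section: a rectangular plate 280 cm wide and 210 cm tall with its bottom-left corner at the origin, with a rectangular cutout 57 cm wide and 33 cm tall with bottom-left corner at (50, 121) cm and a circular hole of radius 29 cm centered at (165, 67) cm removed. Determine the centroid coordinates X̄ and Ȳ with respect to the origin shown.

plate: A = 280 × 210 = 58800.00, centroid at (140.00, 105.00).
hole 1: A = −(57 × 33) = -1881.00, centroid at (78.50, 137.50).
hole 2: A = −π·29² = -2642.08, centroid at (165.00, 67.00).
ΣA = 54276.92 cm², ΣAX̄ = 7648398.40 cm³, ΣAȲ = 5738343.18 cm³.
X̄ = 7648398.40/54276.92 = 140.91 cm; Ȳ = 5738343.18/54276.92 = 105.72 cm.

X̄ = 140.91 cm, Ȳ = 105.72 cm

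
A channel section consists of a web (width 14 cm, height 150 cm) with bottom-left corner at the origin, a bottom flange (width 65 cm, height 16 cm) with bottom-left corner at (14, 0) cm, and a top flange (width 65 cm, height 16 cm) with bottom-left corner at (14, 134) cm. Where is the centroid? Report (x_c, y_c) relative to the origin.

Part | A | x̄ᵢ | ȳᵢ | A·x̄ᵢ | A·ȳᵢ
web | 2100.00 | 7.00 | 75.00 | 14700.00 | 157500.00
bottom flange | 1040.00 | 46.50 | 8.00 | 48360.00 | 8320.00
top flange | 1040.00 | 46.50 | 142.00 | 48360.00 | 147680.00
Σ | 4180.00 |  |  | 111420.00 | 313500.00
x_c = 111420.00 / 4180.00 = 26.66 cm
y_c = 313500.00 / 4180.00 = 75.00 cm

x_c = 26.66 cm, y_c = 75.00 cm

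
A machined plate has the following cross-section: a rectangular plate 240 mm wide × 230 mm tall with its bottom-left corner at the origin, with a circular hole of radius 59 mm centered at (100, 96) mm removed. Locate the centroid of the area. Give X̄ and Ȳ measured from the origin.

X̄ = 124.94 mm, Ȳ = 119.69 mm

Part | A | x̄ᵢ | ȳᵢ | A·x̄ᵢ | A·ȳᵢ
plate | 55200.00 | 120.00 | 115.00 | 6624000.00 | 6348000.00
hole | -10935.88 | 100.00 | 96.00 | -1093588.40 | -1049844.87
Σ | 44264.12 |  |  | 5530411.60 | 5298155.13
X̄ = 5530411.60 / 44264.12 = 124.94 mm
Ȳ = 5298155.13 / 44264.12 = 119.69 mm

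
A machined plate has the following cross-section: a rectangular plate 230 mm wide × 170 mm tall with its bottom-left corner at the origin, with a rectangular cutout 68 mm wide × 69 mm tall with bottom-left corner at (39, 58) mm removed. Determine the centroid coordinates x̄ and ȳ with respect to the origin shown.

x̄ = 120.73 mm, ȳ = 83.98 mm

Part | A | x̄ᵢ | ȳᵢ | A·x̄ᵢ | A·ȳᵢ
plate | 39100.00 | 115.00 | 85.00 | 4496500.00 | 3323500.00
hole | -4692.00 | 73.00 | 92.50 | -342516.00 | -434010.00
Σ | 34408.00 |  |  | 4153984.00 | 2889490.00
x̄ = 4153984.00 / 34408.00 = 120.73 mm
ȳ = 2889490.00 / 34408.00 = 83.98 mm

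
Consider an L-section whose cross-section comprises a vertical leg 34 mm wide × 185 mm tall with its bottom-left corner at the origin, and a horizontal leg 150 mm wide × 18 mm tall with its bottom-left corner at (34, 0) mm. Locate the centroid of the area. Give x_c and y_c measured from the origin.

vertical leg: A = 34 × 185 = 6290.00, centroid at (17.00, 92.50).
horizontal leg: A = 150 × 18 = 2700.00, centroid at (109.00, 9.00).
ΣA = 8990.00 mm²
ΣAx_c = (6290.00)(17.00) + (2700.00)(109.00) = 401230.00 mm³
ΣAy_c = (6290.00)(92.50) + (2700.00)(9.00) = 606125.00 mm³
x_c = 401230.00 / 8990.00 = 44.63 mm
y_c = 606125.00 / 8990.00 = 67.42 mm

x_c = 44.63 mm, y_c = 67.42 mm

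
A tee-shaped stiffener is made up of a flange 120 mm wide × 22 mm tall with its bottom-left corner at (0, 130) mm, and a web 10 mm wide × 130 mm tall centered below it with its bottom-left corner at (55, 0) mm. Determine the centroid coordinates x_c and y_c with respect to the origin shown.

Part | A | x̄ᵢ | ȳᵢ | A·x̄ᵢ | A·ȳᵢ
web | 1300.00 | 60.00 | 65.00 | 78000.00 | 84500.00
flange | 2640.00 | 60.00 | 141.00 | 158400.00 | 372240.00
Σ | 3940.00 |  |  | 236400.00 | 456740.00
x_c = 236400.00 / 3940.00 = 60.00 mm
y_c = 456740.00 / 3940.00 = 115.92 mm

x_c = 60.00 mm, y_c = 115.92 mm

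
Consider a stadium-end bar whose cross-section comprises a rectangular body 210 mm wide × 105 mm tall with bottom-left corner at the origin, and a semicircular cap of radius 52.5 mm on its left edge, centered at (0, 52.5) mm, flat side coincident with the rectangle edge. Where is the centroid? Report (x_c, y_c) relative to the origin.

x_c = 84.11 mm, y_c = 52.50 mm

Part | A | x̄ᵢ | ȳᵢ | A·x̄ᵢ | A·ȳᵢ
rectangular body | 22050.00 | 105.00 | 52.50 | 2315250.00 | 1157625.00
semicircular end | 4329.51 | -22.28 | 52.50 | -96468.75 | 227299.14
Σ | 26379.51 |  |  | 2218781.25 | 1384924.14
x_c = 2218781.25 / 26379.51 = 84.11 mm
y_c = 1384924.14 / 26379.51 = 52.50 mm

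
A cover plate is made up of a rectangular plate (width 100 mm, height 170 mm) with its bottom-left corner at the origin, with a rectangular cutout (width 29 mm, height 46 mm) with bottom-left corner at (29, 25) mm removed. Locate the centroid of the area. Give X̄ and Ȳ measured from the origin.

X̄ = 50.55 mm, Ȳ = 88.15 mm

plate: A = 100 × 170 = 17000.00, centroid at (50.00, 85.00).
hole: A = −(29 × 46) = -1334.00, centroid at (43.50, 48.00).
ΣA = 15666.00 mm², ΣAX̄ = 791971.00 mm³, ΣAȲ = 1380968.00 mm³.
X̄ = 791971.00/15666.00 = 50.55 mm; Ȳ = 1380968.00/15666.00 = 88.15 mm.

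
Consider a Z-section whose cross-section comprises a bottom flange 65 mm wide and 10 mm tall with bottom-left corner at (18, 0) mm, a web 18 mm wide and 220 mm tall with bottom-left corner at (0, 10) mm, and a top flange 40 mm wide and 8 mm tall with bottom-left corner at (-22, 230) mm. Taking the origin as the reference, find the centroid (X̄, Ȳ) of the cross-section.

bottom flange: A = 65 × 10 = 650.00, centroid at (50.50, 5.00).
web: A = 18 × 220 = 3960.00, centroid at (9.00, 120.00).
top flange: A = 40 × 8 = 320.00, centroid at (-2.00, 234.00).
ΣA = 4930.00 mm²
ΣAX̄ = (650.00)(50.50) + (3960.00)(9.00) + (320.00)(-2.00) = 67825.00 mm³
ΣAȲ = (650.00)(5.00) + (3960.00)(120.00) + (320.00)(234.00) = 553330.00 mm³
X̄ = 67825.00 / 4930.00 = 13.76 mm
Ȳ = 553330.00 / 4930.00 = 112.24 mm

X̄ = 13.76 mm, Ȳ = 112.24 mm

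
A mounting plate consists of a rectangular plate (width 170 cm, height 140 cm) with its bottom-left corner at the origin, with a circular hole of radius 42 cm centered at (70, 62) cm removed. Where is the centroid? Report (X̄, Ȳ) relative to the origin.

X̄ = 89.55 cm, Ȳ = 72.43 cm

plate: A = 170 × 140 = 23800.00, centroid at (85.00, 70.00).
hole: A = −π·42² = -5541.77, centroid at (70.00, 62.00).
ΣA = 18258.23 cm²
ΣAX̄ = (23800.00)(85.00) + (-5541.77)(70.00) = 1635076.14 cm³
ΣAȲ = (23800.00)(70.00) + (-5541.77)(62.00) = 1322410.29 cm³
X̄ = 1635076.14 / 18258.23 = 89.55 cm
Ȳ = 1322410.29 / 18258.23 = 72.43 cm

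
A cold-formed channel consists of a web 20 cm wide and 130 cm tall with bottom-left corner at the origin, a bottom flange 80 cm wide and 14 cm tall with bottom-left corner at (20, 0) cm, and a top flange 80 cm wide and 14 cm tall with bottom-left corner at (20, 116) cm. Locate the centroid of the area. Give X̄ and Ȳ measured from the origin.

web: A = 20 × 130 = 2600.00, centroid at (10.00, 65.00).
bottom flange: A = 80 × 14 = 1120.00, centroid at (60.00, 7.00).
top flange: A = 80 × 14 = 1120.00, centroid at (60.00, 123.00).
ΣA = 4840.00 cm², ΣAX̄ = 160400.00 cm³, ΣAȲ = 314600.00 cm³.
X̄ = 160400.00/4840.00 = 33.14 cm; Ȳ = 314600.00/4840.00 = 65.00 cm.

X̄ = 33.14 cm, Ȳ = 65.00 cm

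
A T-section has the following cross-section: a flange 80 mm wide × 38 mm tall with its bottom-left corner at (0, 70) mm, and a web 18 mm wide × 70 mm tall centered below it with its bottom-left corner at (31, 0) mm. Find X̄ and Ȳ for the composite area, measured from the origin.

X̄ = 40.00 mm, Ȳ = 73.18 mm

web: A = 18 × 70 = 1260.00, centroid at (40.00, 35.00).
flange: A = 80 × 38 = 3040.00, centroid at (40.00, 89.00).
ΣA = 4300.00 mm², ΣAX̄ = 172000.00 mm³, ΣAȲ = 314660.00 mm³.
X̄ = 172000.00/4300.00 = 40.00 mm; Ȳ = 314660.00/4300.00 = 73.18 mm.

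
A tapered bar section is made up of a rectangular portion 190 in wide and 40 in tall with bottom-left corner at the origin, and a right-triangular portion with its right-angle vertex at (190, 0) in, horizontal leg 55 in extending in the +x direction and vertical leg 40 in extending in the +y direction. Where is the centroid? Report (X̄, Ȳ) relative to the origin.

rectangular portion: A = 190 × 40 = 7600.00, centroid at (95.00, 20.00).
triangular portion: A = ½·55·40 = 1100.00, centroid at (208.33, 13.33).
ΣA = 8700.00 in²
ΣAX̄ = (7600.00)(95.00) + (1100.00)(208.33) = 951166.67 in³
ΣAȲ = (7600.00)(20.00) + (1100.00)(13.33) = 166666.67 in³
X̄ = 951166.67 / 8700.00 = 109.33 in
Ȳ = 166666.67 / 8700.00 = 19.16 in

X̄ = 109.33 in, Ȳ = 19.16 in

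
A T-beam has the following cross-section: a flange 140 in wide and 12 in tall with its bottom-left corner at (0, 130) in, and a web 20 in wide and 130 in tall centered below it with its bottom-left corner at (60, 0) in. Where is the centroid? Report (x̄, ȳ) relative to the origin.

x̄ = 70.00 in, ȳ = 92.87 in

web: A = 20 × 130 = 2600.00, centroid at (70.00, 65.00).
flange: A = 140 × 12 = 1680.00, centroid at (70.00, 136.00).
ΣA = 4280.00 in², ΣAx̄ = 299600.00 in³, ΣAȳ = 397480.00 in³.
x̄ = 299600.00/4280.00 = 70.00 in; ȳ = 397480.00/4280.00 = 92.87 in.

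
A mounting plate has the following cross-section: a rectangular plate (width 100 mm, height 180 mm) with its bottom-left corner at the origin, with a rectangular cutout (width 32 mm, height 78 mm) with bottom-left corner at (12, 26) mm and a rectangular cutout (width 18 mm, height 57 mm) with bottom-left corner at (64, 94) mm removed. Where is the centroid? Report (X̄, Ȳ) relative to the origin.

X̄ = 52.16 mm, Ȳ = 92.01 mm

plate: A = 100 × 180 = 18000.00, centroid at (50.00, 90.00).
hole 1: A = −(32 × 78) = -2496.00, centroid at (28.00, 65.00).
hole 2: A = −(18 × 57) = -1026.00, centroid at (73.00, 122.50).
ΣA = 14478.00 mm², ΣAX̄ = 755214.00 mm³, ΣAȲ = 1332075.00 mm³.
X̄ = 755214.00/14478.00 = 52.16 mm; Ȳ = 1332075.00/14478.00 = 92.01 mm.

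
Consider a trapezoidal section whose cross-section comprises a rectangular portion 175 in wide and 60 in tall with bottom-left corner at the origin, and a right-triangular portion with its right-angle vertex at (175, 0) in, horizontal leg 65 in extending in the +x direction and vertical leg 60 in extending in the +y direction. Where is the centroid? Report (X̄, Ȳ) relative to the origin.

X̄ = 104.60 in, Ȳ = 28.43 in

Part | A | x̄ᵢ | ȳᵢ | A·x̄ᵢ | A·ȳᵢ
rectangular portion | 10500.00 | 87.50 | 30.00 | 918750.00 | 315000.00
triangular portion | 1950.00 | 196.67 | 20.00 | 383500.00 | 39000.00
Σ | 12450.00 |  |  | 1302250.00 | 354000.00
X̄ = 1302250.00 / 12450.00 = 104.60 in
Ȳ = 354000.00 / 12450.00 = 28.43 in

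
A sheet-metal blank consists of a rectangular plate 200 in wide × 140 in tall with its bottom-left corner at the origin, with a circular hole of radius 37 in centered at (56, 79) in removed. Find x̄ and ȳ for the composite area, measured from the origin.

plate: A = 200 × 140 = 28000.00, centroid at (100.00, 70.00).
hole: A = −π·37² = -4300.84, centroid at (56.00, 79.00).
ΣA = 23699.16 in², ΣAx̄ = 2559152.94 in³, ΣAȳ = 1620233.61 in³.
x̄ = 2559152.94/23699.16 = 107.98 in; ȳ = 1620233.61/23699.16 = 68.37 in.

x̄ = 107.98 in, ȳ = 68.37 in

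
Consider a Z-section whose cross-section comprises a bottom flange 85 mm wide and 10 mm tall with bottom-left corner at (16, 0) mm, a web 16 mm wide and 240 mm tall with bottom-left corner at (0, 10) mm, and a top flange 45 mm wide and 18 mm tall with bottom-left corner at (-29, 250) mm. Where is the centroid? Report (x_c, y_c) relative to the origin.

Part | A | x̄ᵢ | ȳᵢ | A·x̄ᵢ | A·ȳᵢ
bottom flange | 850.00 | 58.50 | 5.00 | 49725.00 | 4250.00
web | 3840.00 | 8.00 | 130.00 | 30720.00 | 499200.00
top flange | 810.00 | -6.50 | 259.00 | -5265.00 | 209790.00
Σ | 5500.00 |  |  | 75180.00 | 713240.00
x_c = 75180.00 / 5500.00 = 13.67 mm
y_c = 713240.00 / 5500.00 = 129.68 mm

x_c = 13.67 mm, y_c = 129.68 mm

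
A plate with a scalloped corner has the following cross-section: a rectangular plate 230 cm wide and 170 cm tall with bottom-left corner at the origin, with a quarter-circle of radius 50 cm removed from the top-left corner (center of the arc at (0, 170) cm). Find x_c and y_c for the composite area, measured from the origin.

x_c = 119.96 cm, y_c = 81.63 cm

plate: A = 230 × 170 = 39100.00, centroid at (115.00, 85.00).
removed quarter-circle: A = −¼π·50² = -1963.50, centroid at (21.22, 148.78).
ΣA = 37136.50 cm², ΣAx_c = 4454833.33 cm³, ΣAy_c = 3031372.45 cm³.
x_c = 4454833.33/37136.50 = 119.96 cm; y_c = 3031372.45/37136.50 = 81.63 cm.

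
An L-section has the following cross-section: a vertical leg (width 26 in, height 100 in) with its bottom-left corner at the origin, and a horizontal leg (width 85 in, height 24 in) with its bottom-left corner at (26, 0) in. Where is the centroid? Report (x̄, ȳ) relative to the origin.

x̄ = 37.40 in, ȳ = 33.29 in

vertical leg: A = 26 × 100 = 2600.00, centroid at (13.00, 50.00).
horizontal leg: A = 85 × 24 = 2040.00, centroid at (68.50, 12.00).
ΣA = 4640.00 in², ΣAx̄ = 173540.00 in³, ΣAȳ = 154480.00 in³.
x̄ = 173540.00/4640.00 = 37.40 in; ȳ = 154480.00/4640.00 = 33.29 in.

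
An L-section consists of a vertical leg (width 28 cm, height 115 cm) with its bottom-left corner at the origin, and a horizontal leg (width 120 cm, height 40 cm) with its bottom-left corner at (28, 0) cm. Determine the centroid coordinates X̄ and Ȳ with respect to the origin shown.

vertical leg: A = 28 × 115 = 3220.00, centroid at (14.00, 57.50).
horizontal leg: A = 120 × 40 = 4800.00, centroid at (88.00, 20.00).
ΣA = 8020.00 cm²
ΣAX̄ = (3220.00)(14.00) + (4800.00)(88.00) = 467480.00 cm³
ΣAȲ = (3220.00)(57.50) + (4800.00)(20.00) = 281150.00 cm³
X̄ = 467480.00 / 8020.00 = 58.29 cm
Ȳ = 281150.00 / 8020.00 = 35.06 cm

X̄ = 58.29 cm, Ȳ = 35.06 cm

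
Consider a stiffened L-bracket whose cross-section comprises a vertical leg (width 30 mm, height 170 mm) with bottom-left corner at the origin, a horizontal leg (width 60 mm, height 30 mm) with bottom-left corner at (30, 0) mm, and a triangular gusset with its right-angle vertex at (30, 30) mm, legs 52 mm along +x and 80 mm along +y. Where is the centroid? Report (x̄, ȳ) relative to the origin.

vertical leg: A = 30 × 170 = 5100.00, centroid at (15.00, 85.00).
horizontal leg: A = 60 × 30 = 1800.00, centroid at (60.00, 15.00).
gusset: A = ½·52·80 = 2080.00, centroid at (47.33, 56.67).
ΣA = 8980.00 mm², ΣAx̄ = 282953.33 mm³, ΣAȳ = 578366.67 mm³.
x̄ = 282953.33/8980.00 = 31.51 mm; ȳ = 578366.67/8980.00 = 64.41 mm.

x̄ = 31.51 mm, ȳ = 64.41 mm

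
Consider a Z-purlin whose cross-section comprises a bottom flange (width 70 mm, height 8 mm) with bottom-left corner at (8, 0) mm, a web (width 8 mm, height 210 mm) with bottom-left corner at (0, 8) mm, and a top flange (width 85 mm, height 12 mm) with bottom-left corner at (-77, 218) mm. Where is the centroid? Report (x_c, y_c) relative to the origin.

x_c = -1.35 mm, y_c = 129.01 mm

bottom flange: A = 70 × 8 = 560.00, centroid at (43.00, 4.00).
web: A = 8 × 210 = 1680.00, centroid at (4.00, 113.00).
top flange: A = 85 × 12 = 1020.00, centroid at (-34.50, 224.00).
ΣA = 3260.00 mm², ΣAx_c = -4390.00 mm³, ΣAy_c = 420560.00 mm³.
x_c = -4390.00/3260.00 = -1.35 mm; y_c = 420560.00/3260.00 = 129.01 mm.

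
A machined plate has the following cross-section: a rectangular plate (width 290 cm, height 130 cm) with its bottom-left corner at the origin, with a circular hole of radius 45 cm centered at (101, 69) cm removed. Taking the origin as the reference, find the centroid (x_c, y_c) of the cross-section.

Part | A | x̄ᵢ | ȳᵢ | A·x̄ᵢ | A·ȳᵢ
plate | 37700.00 | 145.00 | 65.00 | 5466500.00 | 2450500.00
hole | -6361.73 | 101.00 | 69.00 | -642534.24 | -438959.03
Σ | 31338.27 |  |  | 4823965.76 | 2011540.97
x_c = 4823965.76 / 31338.27 = 153.93 cm
y_c = 2011540.97 / 31338.27 = 64.19 cm

x_c = 153.93 cm, y_c = 64.19 cm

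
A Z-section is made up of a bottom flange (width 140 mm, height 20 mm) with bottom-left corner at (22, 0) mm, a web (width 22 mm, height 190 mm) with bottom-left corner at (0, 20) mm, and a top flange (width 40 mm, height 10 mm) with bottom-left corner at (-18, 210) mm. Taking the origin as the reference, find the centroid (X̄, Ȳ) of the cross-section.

X̄ = 41.24 mm, Ȳ = 80.58 mm

bottom flange: A = 140 × 20 = 2800.00, centroid at (92.00, 10.00).
web: A = 22 × 190 = 4180.00, centroid at (11.00, 115.00).
top flange: A = 40 × 10 = 400.00, centroid at (2.00, 215.00).
ΣA = 7380.00 mm², ΣAX̄ = 304380.00 mm³, ΣAȲ = 594700.00 mm³.
X̄ = 304380.00/7380.00 = 41.24 mm; Ȳ = 594700.00/7380.00 = 80.58 mm.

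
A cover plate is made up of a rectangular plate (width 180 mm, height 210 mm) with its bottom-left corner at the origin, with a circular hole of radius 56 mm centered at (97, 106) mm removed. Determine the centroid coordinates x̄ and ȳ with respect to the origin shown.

plate: A = 180 × 210 = 37800.00, centroid at (90.00, 105.00).
hole: A = −π·56² = -9852.03, centroid at (97.00, 106.00).
ΣA = 27947.97 mm², ΣAx̄ = 2446352.65 mm³, ΣAȳ = 2924684.34 mm³.
x̄ = 2446352.65/27947.97 = 87.53 mm; ȳ = 2924684.34/27947.97 = 104.65 mm.

x̄ = 87.53 mm, ȳ = 104.65 mm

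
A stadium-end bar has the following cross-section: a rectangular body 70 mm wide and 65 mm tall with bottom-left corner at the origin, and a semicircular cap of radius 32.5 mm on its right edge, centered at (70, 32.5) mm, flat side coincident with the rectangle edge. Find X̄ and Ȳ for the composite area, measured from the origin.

X̄ = 48.04 mm, Ȳ = 32.50 mm

rectangular body: A = 70 × 65 = 4550.00, centroid at (35.00, 32.50).
semicircular end: A = ½π·32.5² = 1659.15, centroid at (83.79, 32.50).
ΣA = 6209.15 mm², ΣAX̄ = 298276.17 mm³, ΣAȲ = 201797.49 mm³.
X̄ = 298276.17/6209.15 = 48.04 mm; Ȳ = 201797.49/6209.15 = 32.50 mm.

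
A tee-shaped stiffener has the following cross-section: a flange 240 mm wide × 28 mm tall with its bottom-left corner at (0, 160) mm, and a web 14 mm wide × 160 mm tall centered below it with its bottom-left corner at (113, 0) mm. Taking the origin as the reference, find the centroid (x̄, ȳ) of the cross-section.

web: A = 14 × 160 = 2240.00, centroid at (120.00, 80.00).
flange: A = 240 × 28 = 6720.00, centroid at (120.00, 174.00).
ΣA = 8960.00 mm², ΣAx̄ = 1075200.00 mm³, ΣAȳ = 1348480.00 mm³.
x̄ = 1075200.00/8960.00 = 120.00 mm; ȳ = 1348480.00/8960.00 = 150.50 mm.

x̄ = 120.00 mm, ȳ = 150.50 mm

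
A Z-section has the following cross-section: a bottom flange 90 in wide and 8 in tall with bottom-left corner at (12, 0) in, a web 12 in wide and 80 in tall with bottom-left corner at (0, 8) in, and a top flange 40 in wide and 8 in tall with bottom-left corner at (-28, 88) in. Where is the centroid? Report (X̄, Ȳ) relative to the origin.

Part | A | x̄ᵢ | ȳᵢ | A·x̄ᵢ | A·ȳᵢ
bottom flange | 720.00 | 57.00 | 4.00 | 41040.00 | 2880.00
web | 960.00 | 6.00 | 48.00 | 5760.00 | 46080.00
top flange | 320.00 | -8.00 | 92.00 | -2560.00 | 29440.00
Σ | 2000.00 |  |  | 44240.00 | 78400.00
X̄ = 44240.00 / 2000.00 = 22.12 in
Ȳ = 78400.00 / 2000.00 = 39.20 in

X̄ = 22.12 in, Ȳ = 39.20 in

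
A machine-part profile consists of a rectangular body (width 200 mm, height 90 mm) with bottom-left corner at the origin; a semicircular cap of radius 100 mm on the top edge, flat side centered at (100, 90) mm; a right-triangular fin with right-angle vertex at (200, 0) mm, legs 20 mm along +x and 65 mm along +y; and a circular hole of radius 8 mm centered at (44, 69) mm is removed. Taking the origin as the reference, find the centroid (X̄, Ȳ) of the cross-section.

Part | A | x̄ᵢ | ȳᵢ | A·x̄ᵢ | A·ȳᵢ
rectangular body | 18000.00 | 100.00 | 45.00 | 1800000.00 | 810000.00
semicircular top | 15707.96 | 100.00 | 132.44 | 1570796.33 | 2080383.36
triangular fin | 650.00 | 206.67 | 21.67 | 134333.33 | 14083.33
hole | -201.06 | 44.00 | 69.00 | -8846.72 | -13873.27
Σ | 34156.90 |  |  | 3496282.94 | 2890593.42
X̄ = 3496282.94 / 34156.90 = 102.36 mm
Ȳ = 2890593.42 / 34156.90 = 84.63 mm

X̄ = 102.36 mm, Ȳ = 84.63 mm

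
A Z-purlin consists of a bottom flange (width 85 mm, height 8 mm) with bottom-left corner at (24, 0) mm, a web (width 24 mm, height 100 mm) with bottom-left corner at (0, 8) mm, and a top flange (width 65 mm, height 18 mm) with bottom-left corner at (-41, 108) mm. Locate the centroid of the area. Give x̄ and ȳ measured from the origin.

x̄ = 15.08 mm, ȳ = 65.60 mm

Part | A | x̄ᵢ | ȳᵢ | A·x̄ᵢ | A·ȳᵢ
bottom flange | 680.00 | 66.50 | 4.00 | 45220.00 | 2720.00
web | 2400.00 | 12.00 | 58.00 | 28800.00 | 139200.00
top flange | 1170.00 | -8.50 | 117.00 | -9945.00 | 136890.00
Σ | 4250.00 |  |  | 64075.00 | 278810.00
x̄ = 64075.00 / 4250.00 = 15.08 mm
ȳ = 278810.00 / 4250.00 = 65.60 mm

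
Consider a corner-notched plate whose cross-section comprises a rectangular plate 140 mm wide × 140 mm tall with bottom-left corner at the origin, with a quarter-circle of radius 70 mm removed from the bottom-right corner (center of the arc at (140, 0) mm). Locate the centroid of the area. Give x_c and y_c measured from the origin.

plate: A = 140 × 140 = 19600.00, centroid at (70.00, 70.00).
removed quarter-circle: A = −¼π·70² = -3848.45, centroid at (110.29, 29.71).
ΣA = 15751.55 mm², ΣAx_c = 947550.19 mm³, ΣAy_c = 1257666.67 mm³.
x_c = 947550.19/15751.55 = 60.16 mm; y_c = 1257666.67/15751.55 = 79.84 mm.

x_c = 60.16 mm, y_c = 79.84 mm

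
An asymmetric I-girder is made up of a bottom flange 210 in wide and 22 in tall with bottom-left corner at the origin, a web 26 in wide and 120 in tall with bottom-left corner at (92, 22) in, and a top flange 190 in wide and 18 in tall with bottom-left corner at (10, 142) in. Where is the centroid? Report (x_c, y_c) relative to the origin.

x_c = 105.00 in, y_c = 73.75 in

bottom flange: A = 210 × 22 = 4620.00, centroid at (105.00, 11.00).
web: A = 26 × 120 = 3120.00, centroid at (105.00, 82.00).
top flange: A = 190 × 18 = 3420.00, centroid at (105.00, 151.00).
ΣA = 11160.00 in², ΣAx_c = 1171800.00 in³, ΣAy_c = 823080.00 in³.
x_c = 1171800.00/11160.00 = 105.00 in; y_c = 823080.00/11160.00 = 73.75 in.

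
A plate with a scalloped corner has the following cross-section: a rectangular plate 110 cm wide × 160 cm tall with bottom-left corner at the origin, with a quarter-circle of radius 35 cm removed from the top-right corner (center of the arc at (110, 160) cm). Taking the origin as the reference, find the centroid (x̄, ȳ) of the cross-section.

x̄ = 52.68 cm, ȳ = 76.23 cm

Part | A | x̄ᵢ | ȳᵢ | A·x̄ᵢ | A·ȳᵢ
plate | 17600.00 | 55.00 | 80.00 | 968000.00 | 1408000.00
removed quarter-circle | -962.11 | 95.15 | 145.15 | -91540.74 | -139646.37
Σ | 16637.89 |  |  | 876459.26 | 1268353.63
x̄ = 876459.26 / 16637.89 = 52.68 cm
ȳ = 1268353.63 / 16637.89 = 76.23 cm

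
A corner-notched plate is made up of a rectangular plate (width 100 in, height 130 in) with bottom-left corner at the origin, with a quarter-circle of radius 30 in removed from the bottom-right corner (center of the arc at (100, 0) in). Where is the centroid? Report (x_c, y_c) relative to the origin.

x_c = 47.86 in, y_c = 68.01 in

plate: A = 100 × 130 = 13000.00, centroid at (50.00, 65.00).
removed quarter-circle: A = −¼π·30² = -706.86, centroid at (87.27, 12.73).
ΣA = 12293.14 in²
ΣAx_c = (13000.00)(50.00) + (-706.86)(87.27) = 588314.17 in³
ΣAy_c = (13000.00)(65.00) + (-706.86)(12.73) = 836000.00 in³
x_c = 588314.17 / 12293.14 = 47.86 in
y_c = 836000.00 / 12293.14 = 68.01 in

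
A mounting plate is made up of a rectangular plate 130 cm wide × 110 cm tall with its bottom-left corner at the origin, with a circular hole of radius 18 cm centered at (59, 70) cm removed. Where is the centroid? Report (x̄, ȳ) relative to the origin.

x̄ = 65.46 cm, ȳ = 53.85 cm

plate: A = 130 × 110 = 14300.00, centroid at (65.00, 55.00).
hole: A = −π·18² = -1017.88, centroid at (59.00, 70.00).
ΣA = 13282.12 cm²
ΣAx̄ = (14300.00)(65.00) + (-1017.88)(59.00) = 869445.31 cm³
ΣAȳ = (14300.00)(55.00) + (-1017.88)(70.00) = 715248.68 cm³
x̄ = 869445.31 / 13282.12 = 65.46 cm
ȳ = 715248.68 / 13282.12 = 53.85 cm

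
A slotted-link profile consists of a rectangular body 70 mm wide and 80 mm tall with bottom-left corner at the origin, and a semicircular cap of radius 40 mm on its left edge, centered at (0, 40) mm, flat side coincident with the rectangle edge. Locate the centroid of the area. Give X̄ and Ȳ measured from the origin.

X̄ = 18.90 mm, Ȳ = 40.00 mm

rectangular body: A = 70 × 80 = 5600.00, centroid at (35.00, 40.00).
semicircular end: A = ½π·40² = 2513.27, centroid at (-16.98, 40.00).
ΣA = 8113.27 mm², ΣAX̄ = 153333.33 mm³, ΣAȲ = 324530.96 mm³.
X̄ = 153333.33/8113.27 = 18.90 mm; Ȳ = 324530.96/8113.27 = 40.00 mm.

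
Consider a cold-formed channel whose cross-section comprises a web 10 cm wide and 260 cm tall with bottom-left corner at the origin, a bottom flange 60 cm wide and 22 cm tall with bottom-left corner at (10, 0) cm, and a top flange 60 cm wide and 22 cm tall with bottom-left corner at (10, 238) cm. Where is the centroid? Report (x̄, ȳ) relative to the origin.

x̄ = 22.63 cm, ȳ = 130.00 cm

web: A = 10 × 260 = 2600.00, centroid at (5.00, 130.00).
bottom flange: A = 60 × 22 = 1320.00, centroid at (40.00, 11.00).
top flange: A = 60 × 22 = 1320.00, centroid at (40.00, 249.00).
ΣA = 5240.00 cm², ΣAx̄ = 118600.00 cm³, ΣAȳ = 681200.00 cm³.
x̄ = 118600.00/5240.00 = 22.63 cm; ȳ = 681200.00/5240.00 = 130.00 cm.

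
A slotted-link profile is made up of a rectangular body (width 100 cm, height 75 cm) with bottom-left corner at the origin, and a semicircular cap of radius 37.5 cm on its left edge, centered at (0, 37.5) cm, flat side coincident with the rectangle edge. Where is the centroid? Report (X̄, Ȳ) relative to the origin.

rectangular body: A = 100 × 75 = 7500.00, centroid at (50.00, 37.50).
semicircular end: A = ½π·37.5² = 2208.93, centroid at (-15.92, 37.50).
ΣA = 9708.93 cm², ΣAX̄ = 339843.75 cm³, ΣAȲ = 364084.96 cm³.
X̄ = 339843.75/9708.93 = 35.00 cm; Ȳ = 364084.96/9708.93 = 37.50 cm.

X̄ = 35.00 cm, Ȳ = 37.50 cm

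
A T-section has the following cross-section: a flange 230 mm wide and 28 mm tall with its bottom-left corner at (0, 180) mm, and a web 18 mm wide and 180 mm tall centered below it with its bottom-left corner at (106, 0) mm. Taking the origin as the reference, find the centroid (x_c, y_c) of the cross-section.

Part | A | x̄ᵢ | ȳᵢ | A·x̄ᵢ | A·ȳᵢ
web | 3240.00 | 115.00 | 90.00 | 372600.00 | 291600.00
flange | 6440.00 | 115.00 | 194.00 | 740600.00 | 1249360.00
Σ | 9680.00 |  |  | 1113200.00 | 1540960.00
x_c = 1113200.00 / 9680.00 = 115.00 mm
y_c = 1540960.00 / 9680.00 = 159.19 mm

x_c = 115.00 mm, y_c = 159.19 mm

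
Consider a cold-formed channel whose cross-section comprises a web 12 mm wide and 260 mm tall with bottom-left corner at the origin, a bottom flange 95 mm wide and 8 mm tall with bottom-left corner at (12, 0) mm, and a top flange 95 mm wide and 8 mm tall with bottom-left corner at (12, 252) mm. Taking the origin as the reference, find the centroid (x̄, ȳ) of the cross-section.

x̄ = 23.53 mm, ȳ = 130.00 mm

web: A = 12 × 260 = 3120.00, centroid at (6.00, 130.00).
bottom flange: A = 95 × 8 = 760.00, centroid at (59.50, 4.00).
top flange: A = 95 × 8 = 760.00, centroid at (59.50, 256.00).
ΣA = 4640.00 mm²
ΣAx̄ = (3120.00)(6.00) + (760.00)(59.50) + (760.00)(59.50) = 109160.00 mm³
ΣAȳ = (3120.00)(130.00) + (760.00)(4.00) + (760.00)(256.00) = 603200.00 mm³
x̄ = 109160.00 / 4640.00 = 23.53 mm
ȳ = 603200.00 / 4640.00 = 130.00 mm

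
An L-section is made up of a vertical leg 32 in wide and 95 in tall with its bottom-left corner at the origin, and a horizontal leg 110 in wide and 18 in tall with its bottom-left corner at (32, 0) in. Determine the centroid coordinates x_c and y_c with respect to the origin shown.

Part | A | x̄ᵢ | ȳᵢ | A·x̄ᵢ | A·ȳᵢ
vertical leg | 3040.00 | 16.00 | 47.50 | 48640.00 | 144400.00
horizontal leg | 1980.00 | 87.00 | 9.00 | 172260.00 | 17820.00
Σ | 5020.00 |  |  | 220900.00 | 162220.00
x_c = 220900.00 / 5020.00 = 44.00 in
y_c = 162220.00 / 5020.00 = 32.31 in

x_c = 44.00 in, y_c = 32.31 in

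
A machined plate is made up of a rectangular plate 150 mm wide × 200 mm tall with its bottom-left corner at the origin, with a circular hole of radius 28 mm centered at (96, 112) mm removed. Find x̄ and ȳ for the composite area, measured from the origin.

x̄ = 73.12 mm, ȳ = 98.93 mm

plate: A = 150 × 200 = 30000.00, centroid at (75.00, 100.00).
hole: A = −π·28² = -2463.01, centroid at (96.00, 112.00).
ΣA = 27536.99 mm², ΣAx̄ = 2013551.17 mm³, ΣAȳ = 2724143.03 mm³.
x̄ = 2013551.17/27536.99 = 73.12 mm; ȳ = 2724143.03/27536.99 = 98.93 mm.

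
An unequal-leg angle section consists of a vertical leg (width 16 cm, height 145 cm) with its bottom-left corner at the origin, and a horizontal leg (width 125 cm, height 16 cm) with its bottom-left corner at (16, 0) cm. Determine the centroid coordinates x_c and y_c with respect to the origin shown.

vertical leg: A = 16 × 145 = 2320.00, centroid at (8.00, 72.50).
horizontal leg: A = 125 × 16 = 2000.00, centroid at (78.50, 8.00).
ΣA = 4320.00 cm², ΣAx_c = 175560.00 cm³, ΣAy_c = 184200.00 cm³.
x_c = 175560.00/4320.00 = 40.64 cm; y_c = 184200.00/4320.00 = 42.64 cm.

x_c = 40.64 cm, y_c = 42.64 cm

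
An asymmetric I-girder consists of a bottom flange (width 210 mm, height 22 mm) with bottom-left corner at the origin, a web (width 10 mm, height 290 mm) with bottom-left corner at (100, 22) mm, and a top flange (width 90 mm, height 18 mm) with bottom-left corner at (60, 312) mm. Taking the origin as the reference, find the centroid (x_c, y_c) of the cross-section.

x_c = 105.00 mm, y_c = 115.44 mm

bottom flange: A = 210 × 22 = 4620.00, centroid at (105.00, 11.00).
web: A = 10 × 290 = 2900.00, centroid at (105.00, 167.00).
top flange: A = 90 × 18 = 1620.00, centroid at (105.00, 321.00).
ΣA = 9140.00 mm²
ΣAx_c = (4620.00)(105.00) + (2900.00)(105.00) + (1620.00)(105.00) = 959700.00 mm³
ΣAy_c = (4620.00)(11.00) + (2900.00)(167.00) + (1620.00)(321.00) = 1055140.00 mm³
x_c = 959700.00 / 9140.00 = 105.00 mm
y_c = 1055140.00 / 9140.00 = 115.44 mm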